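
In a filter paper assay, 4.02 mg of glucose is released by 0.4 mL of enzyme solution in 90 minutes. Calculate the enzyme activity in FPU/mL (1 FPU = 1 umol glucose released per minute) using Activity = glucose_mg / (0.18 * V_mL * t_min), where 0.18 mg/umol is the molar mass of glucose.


Activity = glucose_mg / (0.18 mg/umol * V_mL * t_min)
= 4.02 / (0.18 * 0.4 * 90)
= 0.6204 FPU/mL

0.6204 FPU/mL


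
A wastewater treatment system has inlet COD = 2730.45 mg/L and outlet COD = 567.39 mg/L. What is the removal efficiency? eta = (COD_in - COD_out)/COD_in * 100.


eta = (COD_in - COD_out) / COD_in * 100
= (2730.45 - 567.39) / 2730.45 * 100
= 79.2199%

79.2199%


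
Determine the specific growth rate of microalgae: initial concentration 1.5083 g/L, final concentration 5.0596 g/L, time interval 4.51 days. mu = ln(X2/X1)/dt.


mu = ln(X2/X1) / dt
= ln(5.0596/1.5083) / 4.51
= 0.2684 per day

0.2684 per day


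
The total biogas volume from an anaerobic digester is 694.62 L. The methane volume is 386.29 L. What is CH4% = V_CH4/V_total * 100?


CH4% = V_CH4 / V_total * 100
= 386.29 / 694.62 * 100
= 55.6117%

55.6117%


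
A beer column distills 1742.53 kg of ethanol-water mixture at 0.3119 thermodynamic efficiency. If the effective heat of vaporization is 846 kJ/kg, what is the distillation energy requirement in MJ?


E = m * 846 / (eta * 1000)
= 1742.53 * 846 / (0.3119 * 1000)
= 4726.4520 MJ

4726.4520 MJ


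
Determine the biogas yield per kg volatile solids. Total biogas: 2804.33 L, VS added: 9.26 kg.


Y = V / VS
= 2804.33 / 9.26
= 302.8434 L/kg VS

302.8434 L/kg VS


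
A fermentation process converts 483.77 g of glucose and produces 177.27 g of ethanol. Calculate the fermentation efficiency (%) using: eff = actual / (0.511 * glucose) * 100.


Fermentation efficiency = (actual / (0.511 * glucose)) * 100
= (177.27 / (0.511 * 483.77)) * 100
= 71.7093%

71.7093%


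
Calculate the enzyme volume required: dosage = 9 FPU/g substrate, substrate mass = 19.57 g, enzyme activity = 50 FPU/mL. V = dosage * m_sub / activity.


V = dosage * m_sub / activity
V = 9 * 19.57 / 50
V = 3.5226 mL

3.5226 mL


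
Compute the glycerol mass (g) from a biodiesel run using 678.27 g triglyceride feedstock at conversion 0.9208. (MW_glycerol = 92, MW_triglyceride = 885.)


glycerol = oil * conv * (92/885)
= 678.27 * 0.9208 * 92 / 885
= 64.9251 g

64.9251 g


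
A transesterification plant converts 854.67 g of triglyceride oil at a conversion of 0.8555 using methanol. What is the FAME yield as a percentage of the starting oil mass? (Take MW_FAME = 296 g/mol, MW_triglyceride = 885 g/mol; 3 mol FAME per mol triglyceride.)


m_FAME = oil * conv * (3 * 296 / 885) = oil * conv * (888/885)
= 854.67 * 0.8555 * 888 / 885
= 733.6487 g
Y = m_FAME / oil * 100 = conv * (888/885) * 100
= 0.8555 * 888 / 885 * 100
= 85.84%

85.84%


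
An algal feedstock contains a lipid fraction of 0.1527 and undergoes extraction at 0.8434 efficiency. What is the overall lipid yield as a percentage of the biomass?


Y = lipid_content * extraction_eff * 100
= 0.1527 * 0.8434 * 100
= 12.8787%

12.8787%


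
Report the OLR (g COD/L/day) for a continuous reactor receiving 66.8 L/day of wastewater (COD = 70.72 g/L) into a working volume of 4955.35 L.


OLR = Q * S / V
= 66.8 * 70.72 / 4955.35
= 0.9533 g/L/day

0.9533 g/L/day


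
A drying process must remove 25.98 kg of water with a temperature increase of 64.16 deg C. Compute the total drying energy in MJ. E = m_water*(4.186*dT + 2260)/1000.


E = m_water * (4.186 * dT + 2260) / 1000
= 25.98 * (4.186 * 64.16 + 2260) / 1000
= 65.6923 MJ

65.6923 MJ


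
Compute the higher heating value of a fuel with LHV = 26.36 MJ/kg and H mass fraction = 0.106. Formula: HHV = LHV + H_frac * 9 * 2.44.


HHV = LHV + H_frac * 9 * 2.44
= 26.36 + 0.106 * 9 * 2.44
= 28.6878 MJ/kg

28.6878 MJ/kg


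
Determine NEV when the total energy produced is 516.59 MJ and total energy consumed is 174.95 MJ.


NEV = E_out - E_in
= 516.59 - 174.95
= 341.6400 MJ

341.6400 MJ


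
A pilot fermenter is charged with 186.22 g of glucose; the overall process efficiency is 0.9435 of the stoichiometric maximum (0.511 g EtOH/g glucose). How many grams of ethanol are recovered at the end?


Actual ethanol: m = 0.511 * 186.22 * 0.9435
m = 89.7820 g

89.7820 g


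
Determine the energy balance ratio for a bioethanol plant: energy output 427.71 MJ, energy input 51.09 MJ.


EROI = E_out / E_in
= 427.71 / 51.09
= 8.3717

8.3717


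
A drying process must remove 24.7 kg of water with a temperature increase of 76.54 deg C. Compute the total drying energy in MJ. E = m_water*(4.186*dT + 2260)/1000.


E = m_water * (4.186 * dT + 2260) / 1000
= 24.7 * (4.186 * 76.54 + 2260) / 1000
= 63.7358 MJ

63.7358 MJ


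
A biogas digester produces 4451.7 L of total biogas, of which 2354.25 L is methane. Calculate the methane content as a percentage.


CH4% = V_CH4 / V_total * 100
= 2354.25 / 4451.7 * 100
= 52.8843%

52.8843%


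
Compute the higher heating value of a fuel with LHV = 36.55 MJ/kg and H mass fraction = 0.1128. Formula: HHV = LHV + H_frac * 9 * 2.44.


HHV = LHV + H_frac * 9 * 2.44
= 36.55 + 0.1128 * 9 * 2.44
= 39.0271 MJ/kg

39.0271 MJ/kg


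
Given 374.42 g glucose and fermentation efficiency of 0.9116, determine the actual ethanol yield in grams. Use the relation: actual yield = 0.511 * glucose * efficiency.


Actual ethanol: m = 0.511 * 374.42 * 0.9116
m = 174.4152 g

174.4152 g


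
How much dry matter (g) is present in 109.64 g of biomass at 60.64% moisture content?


Wd = Ww * (1 - MC/100)
= 109.64 * (1 - 60.64/100)
= 43.1543 g

43.1543 g


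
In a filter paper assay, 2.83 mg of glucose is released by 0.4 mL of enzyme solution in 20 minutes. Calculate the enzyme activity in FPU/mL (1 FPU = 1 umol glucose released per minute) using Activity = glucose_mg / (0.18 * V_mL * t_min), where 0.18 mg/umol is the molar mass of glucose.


Activity = glucose_mg / (0.18 mg/umol * V_mL * t_min)
= 2.83 / (0.18 * 0.4 * 20)
= 1.9653 FPU/mL

1.9653 FPU/mL


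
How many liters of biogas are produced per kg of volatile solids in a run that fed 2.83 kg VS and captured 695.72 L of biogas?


Y = V / VS
= 695.72 / 2.83
= 245.8375 L/kg VS

245.8375 L/kg VS


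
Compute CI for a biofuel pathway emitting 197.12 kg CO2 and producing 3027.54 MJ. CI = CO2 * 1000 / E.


CI = CO2 * 1000 / E
= 197.12 * 1000 / 3027.54
= 65.1090 g CO2/MJ

65.1090 g CO2/MJ


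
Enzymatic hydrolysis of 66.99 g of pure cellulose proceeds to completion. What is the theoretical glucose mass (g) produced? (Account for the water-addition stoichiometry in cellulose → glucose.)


glucose = cellulose * 180/162
= 66.99 * 180/162
= 74.4333 g

74.4333 g


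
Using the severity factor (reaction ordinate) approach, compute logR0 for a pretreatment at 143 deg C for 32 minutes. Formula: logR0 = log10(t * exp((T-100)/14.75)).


logR0 = log10(t * exp((T - 100) / 14.75))
= log10(32 * exp((143 - 100) / 14.75))
= 2.7712

2.7712


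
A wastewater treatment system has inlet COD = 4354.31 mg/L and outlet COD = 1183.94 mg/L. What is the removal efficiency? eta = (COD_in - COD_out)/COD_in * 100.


eta = (COD_in - COD_out) / COD_in * 100
= (4354.31 - 1183.94) / 4354.31 * 100
= 72.8099%

72.8099%


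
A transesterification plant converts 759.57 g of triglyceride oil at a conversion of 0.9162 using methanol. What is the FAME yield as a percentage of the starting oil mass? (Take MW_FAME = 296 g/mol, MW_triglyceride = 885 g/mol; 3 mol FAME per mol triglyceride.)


m_FAME = oil * conv * (3 * 296 / 885) = oil * conv * (888/885)
= 759.57 * 0.9162 * 888 / 885
= 698.2771 g
Y = m_FAME / oil * 100 = conv * (888/885) * 100
= 0.9162 * 888 / 885 * 100
= 91.93%

91.93%


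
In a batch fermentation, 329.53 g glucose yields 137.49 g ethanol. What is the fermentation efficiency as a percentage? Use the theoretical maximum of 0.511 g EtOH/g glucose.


Fermentation efficiency = (actual / (0.511 * glucose)) * 100
= (137.49 / (0.511 * 329.53)) * 100
= 81.6498%

81.6498%


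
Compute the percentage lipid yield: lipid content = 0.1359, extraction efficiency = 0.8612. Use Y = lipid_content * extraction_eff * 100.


Y = lipid_content * extraction_eff * 100
= 0.1359 * 0.8612 * 100
= 11.7037%

11.7037%


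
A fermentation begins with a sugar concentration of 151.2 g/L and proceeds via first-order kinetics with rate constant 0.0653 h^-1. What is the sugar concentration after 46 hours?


S = S0 * exp(-k * t)
S = 151.2 * exp(-0.0653 * 46)
S = 7.4993 g/L

7.4993 g/L


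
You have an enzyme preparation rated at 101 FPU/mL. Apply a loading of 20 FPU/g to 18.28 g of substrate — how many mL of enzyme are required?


V = dosage * m_sub / activity
V = 20 * 18.28 / 101
V = 3.6198 mL

3.6198 mL


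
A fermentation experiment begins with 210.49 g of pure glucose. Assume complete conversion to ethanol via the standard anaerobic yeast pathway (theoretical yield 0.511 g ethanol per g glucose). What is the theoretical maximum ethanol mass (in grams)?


Theoretical ethanol yield: m_EtOH = 0.511 * m_glucose
m_EtOH = 0.511 * 210.49 = 107.5604 g

107.5604 g


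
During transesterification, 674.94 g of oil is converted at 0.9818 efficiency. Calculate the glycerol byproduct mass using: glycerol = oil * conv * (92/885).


glycerol = oil * conv * (92/885)
= 674.94 * 0.9818 * 92 / 885
= 68.8863 g

68.8863 g


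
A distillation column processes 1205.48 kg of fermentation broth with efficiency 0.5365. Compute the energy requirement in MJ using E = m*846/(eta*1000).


E = m * 846 / (eta * 1000)
= 1205.48 * 846 / (0.5365 * 1000)
= 1900.9060 MJ

1900.9060 MJ


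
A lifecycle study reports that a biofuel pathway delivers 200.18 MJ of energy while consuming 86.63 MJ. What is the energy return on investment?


EROI = E_out / E_in
= 200.18 / 86.63
= 2.3107

2.3107


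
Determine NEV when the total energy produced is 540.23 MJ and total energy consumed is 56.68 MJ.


NEV = E_out - E_in
= 540.23 - 56.68
= 483.5500 MJ

483.5500 MJ


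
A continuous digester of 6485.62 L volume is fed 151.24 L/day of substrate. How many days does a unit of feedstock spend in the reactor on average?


HRT = V / Q
= 6485.62 / 151.24
= 42.8830 days

42.8830 days


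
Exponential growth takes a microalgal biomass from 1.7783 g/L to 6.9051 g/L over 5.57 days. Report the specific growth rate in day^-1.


mu = ln(X2/X1) / dt
= ln(6.9051/1.7783) / 5.57
= 0.2436 per day

0.2436 per day


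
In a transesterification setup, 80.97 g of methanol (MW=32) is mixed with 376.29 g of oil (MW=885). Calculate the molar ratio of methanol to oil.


Molar ratio = n_MeOH / n_oil = (MeOH/32) / (oil/885) = (MeOH * 885) / (32 * oil)
= (80.97 * 885) / (32 * 376.29)
= 5.9511

5.9511


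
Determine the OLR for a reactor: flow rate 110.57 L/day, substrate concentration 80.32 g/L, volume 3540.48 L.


OLR = Q * S / V
= 110.57 * 80.32 / 3540.48
= 2.5084 g/L/day

2.5084 g/L/day


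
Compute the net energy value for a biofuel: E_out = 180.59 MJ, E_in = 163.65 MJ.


NEV = E_out - E_in
= 180.59 - 163.65
= 16.9400 MJ

16.9400 MJ


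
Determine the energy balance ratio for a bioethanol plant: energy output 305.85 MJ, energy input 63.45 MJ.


EROI = E_out / E_in
= 305.85 / 63.45
= 4.8203

4.8203


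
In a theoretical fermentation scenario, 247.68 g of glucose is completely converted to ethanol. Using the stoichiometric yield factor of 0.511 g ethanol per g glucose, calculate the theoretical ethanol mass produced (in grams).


Theoretical ethanol yield: m_EtOH = 0.511 * m_glucose
m_EtOH = 0.511 * 247.68 = 126.5645 g

126.5645 g


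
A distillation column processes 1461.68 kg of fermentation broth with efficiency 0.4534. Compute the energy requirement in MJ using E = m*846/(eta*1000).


E = m * 846 / (eta * 1000)
= 1461.68 * 846 / (0.4534 * 1000)
= 2727.3517 MJ

2727.3517 MJ


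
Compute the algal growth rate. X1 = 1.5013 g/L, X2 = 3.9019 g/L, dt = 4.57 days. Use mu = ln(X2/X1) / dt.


mu = ln(X2/X1) / dt
= ln(3.9019/1.5013) / 4.57
= 0.2090 per day

0.2090 per day


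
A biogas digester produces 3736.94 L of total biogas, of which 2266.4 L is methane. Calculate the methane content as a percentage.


CH4% = V_CH4 / V_total * 100
= 2266.4 / 3736.94 * 100
= 60.6486%

60.6486%


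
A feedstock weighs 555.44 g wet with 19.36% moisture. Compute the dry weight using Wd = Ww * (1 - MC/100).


Wd = Ww * (1 - MC/100)
= 555.44 * (1 - 19.36/100)
= 447.9068 g

447.9068 g


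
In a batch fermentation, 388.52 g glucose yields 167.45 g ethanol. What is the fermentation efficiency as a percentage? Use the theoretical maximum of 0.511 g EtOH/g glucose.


Fermentation efficiency = (actual / (0.511 * glucose)) * 100
= (167.45 / (0.511 * 388.52)) * 100
= 84.3434%

84.3434%


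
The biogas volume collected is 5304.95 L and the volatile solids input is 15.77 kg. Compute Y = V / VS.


Y = V / VS
= 5304.95 / 15.77
= 336.3951 L/kg VS

336.3951 L/kg VS


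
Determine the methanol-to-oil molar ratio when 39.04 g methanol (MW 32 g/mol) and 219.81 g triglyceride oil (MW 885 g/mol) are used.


Molar ratio = n_MeOH / n_oil = (MeOH/32) / (oil/885) = (MeOH * 885) / (32 * oil)
= (39.04 * 885) / (32 * 219.81)
= 4.9120

4.9120


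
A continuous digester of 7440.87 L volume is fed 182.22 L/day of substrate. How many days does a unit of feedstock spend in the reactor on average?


HRT = V / Q
= 7440.87 / 182.22
= 40.8345 days

40.8345 days


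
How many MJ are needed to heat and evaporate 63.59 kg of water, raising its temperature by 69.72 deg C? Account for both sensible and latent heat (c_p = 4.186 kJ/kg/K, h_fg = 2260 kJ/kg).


E = m_water * (4.186 * dT + 2260) / 1000
= 63.59 * (4.186 * 69.72 + 2260) / 1000
= 162.2720 MJ

162.2720 MJ


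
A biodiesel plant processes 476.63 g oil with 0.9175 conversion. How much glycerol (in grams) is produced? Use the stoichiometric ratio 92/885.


glycerol = oil * conv * (92/885)
= 476.63 * 0.9175 * 92 / 885
= 45.4603 g

45.4603 g


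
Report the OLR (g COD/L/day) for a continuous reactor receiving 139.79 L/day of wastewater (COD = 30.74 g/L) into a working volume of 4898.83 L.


OLR = Q * S / V
= 139.79 * 30.74 / 4898.83
= 0.8772 g/L/day

0.8772 g/L/day


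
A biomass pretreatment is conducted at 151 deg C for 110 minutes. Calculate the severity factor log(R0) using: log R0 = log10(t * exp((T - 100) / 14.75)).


logR0 = log10(t * exp((T - 100) / 14.75))
= log10(110 * exp((151 - 100) / 14.75))
= 3.5430

3.5430


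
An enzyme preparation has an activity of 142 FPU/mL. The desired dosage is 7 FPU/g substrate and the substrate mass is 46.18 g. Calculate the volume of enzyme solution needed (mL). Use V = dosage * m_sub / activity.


V = dosage * m_sub / activity
V = 7 * 46.18 / 142
V = 2.2765 mL

2.2765 mL


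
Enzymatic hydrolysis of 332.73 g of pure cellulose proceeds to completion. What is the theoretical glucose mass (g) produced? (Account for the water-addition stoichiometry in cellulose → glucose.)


glucose = cellulose * 180/162
= 332.73 * 180/162
= 369.7000 g

369.7000 g


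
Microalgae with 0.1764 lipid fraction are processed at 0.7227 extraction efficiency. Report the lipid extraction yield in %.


Y = lipid_content * extraction_eff * 100
= 0.1764 * 0.7227 * 100
= 12.7484%

12.7484%


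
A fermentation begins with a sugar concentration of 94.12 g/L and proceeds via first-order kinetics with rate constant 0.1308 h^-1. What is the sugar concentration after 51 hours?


S = S0 * exp(-k * t)
S = 94.12 * exp(-0.1308 * 51)
S = 0.1193 g/L

0.1193 g/L


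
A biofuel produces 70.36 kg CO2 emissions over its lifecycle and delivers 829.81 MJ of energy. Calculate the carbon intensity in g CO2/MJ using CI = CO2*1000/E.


CI = CO2 * 1000 / E
= 70.36 * 1000 / 829.81
= 84.7905 g CO2/MJ

84.7905 g CO2/MJ


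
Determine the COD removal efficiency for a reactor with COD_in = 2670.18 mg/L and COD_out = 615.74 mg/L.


eta = (COD_in - COD_out) / COD_in * 100
= (2670.18 - 615.74) / 2670.18 * 100
= 76.9401%

76.9401%


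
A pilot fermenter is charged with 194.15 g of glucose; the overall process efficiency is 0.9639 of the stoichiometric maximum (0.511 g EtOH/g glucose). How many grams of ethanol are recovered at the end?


Actual ethanol: m = 0.511 * 194.15 * 0.9639
m = 95.6291 g

95.6291 g


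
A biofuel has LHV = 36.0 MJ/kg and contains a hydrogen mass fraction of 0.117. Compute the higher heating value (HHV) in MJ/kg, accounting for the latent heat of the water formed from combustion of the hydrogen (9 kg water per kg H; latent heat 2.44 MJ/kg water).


HHV = LHV + H_frac * 9 * 2.44
= 36.0 + 0.117 * 9 * 2.44
= 38.5693 MJ/kg

38.5693 MJ/kg


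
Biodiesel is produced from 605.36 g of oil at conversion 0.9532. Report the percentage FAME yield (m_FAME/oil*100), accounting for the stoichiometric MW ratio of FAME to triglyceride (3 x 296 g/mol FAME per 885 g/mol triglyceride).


m_FAME = oil * conv * (3 * 296 / 885) = oil * conv * (888/885)
= 605.36 * 0.9532 * 888 / 885
= 578.9852 g
Y = m_FAME / oil * 100 = conv * (888/885) * 100
= 0.9532 * 888 / 885 * 100
= 95.64%

95.64%


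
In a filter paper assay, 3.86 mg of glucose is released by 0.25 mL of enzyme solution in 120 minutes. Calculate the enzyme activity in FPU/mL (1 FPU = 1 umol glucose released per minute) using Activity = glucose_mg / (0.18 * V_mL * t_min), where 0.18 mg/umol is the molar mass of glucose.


Activity = glucose_mg / (0.18 mg/umol * V_mL * t_min)
= 3.86 / (0.18 * 0.25 * 120)
= 0.7148 FPU/mL

0.7148 FPU/mL


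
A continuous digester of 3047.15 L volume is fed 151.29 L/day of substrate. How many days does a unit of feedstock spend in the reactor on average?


HRT = V / Q
= 3047.15 / 151.29
= 20.1411 days

20.1411 days


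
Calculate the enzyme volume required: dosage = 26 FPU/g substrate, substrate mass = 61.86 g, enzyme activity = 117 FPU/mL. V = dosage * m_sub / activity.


V = dosage * m_sub / activity
V = 26 * 61.86 / 117
V = 13.7467 mL

13.7467 mL


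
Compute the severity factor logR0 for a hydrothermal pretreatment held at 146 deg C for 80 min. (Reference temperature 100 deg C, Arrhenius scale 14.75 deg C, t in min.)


logR0 = log10(t * exp((T - 100) / 14.75))
= log10(80 * exp((146 - 100) / 14.75))
= 3.2575

3.2575


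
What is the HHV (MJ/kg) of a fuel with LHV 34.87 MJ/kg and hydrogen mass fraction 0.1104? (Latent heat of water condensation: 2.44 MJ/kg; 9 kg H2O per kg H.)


HHV = LHV + H_frac * 9 * 2.44
= 34.87 + 0.1104 * 9 * 2.44
= 37.2944 MJ/kg

37.2944 MJ/kg


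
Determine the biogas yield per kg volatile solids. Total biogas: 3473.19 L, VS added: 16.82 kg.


Y = V / VS
= 3473.19 / 16.82
= 206.4917 L/kg VS

206.4917 L/kg VS


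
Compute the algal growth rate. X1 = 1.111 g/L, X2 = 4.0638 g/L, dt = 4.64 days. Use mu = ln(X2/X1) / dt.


mu = ln(X2/X1) / dt
= ln(4.0638/1.111) / 4.64
= 0.2795 per day

0.2795 per day


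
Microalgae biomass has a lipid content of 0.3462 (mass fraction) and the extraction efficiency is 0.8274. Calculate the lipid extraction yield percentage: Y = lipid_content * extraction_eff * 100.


Y = lipid_content * extraction_eff * 100
= 0.3462 * 0.8274 * 100
= 28.6446%

28.6446%


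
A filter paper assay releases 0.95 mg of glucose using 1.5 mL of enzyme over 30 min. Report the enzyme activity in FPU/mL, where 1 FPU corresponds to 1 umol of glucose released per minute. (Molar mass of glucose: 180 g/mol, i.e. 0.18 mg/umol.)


Activity = glucose_mg / (0.18 mg/umol * V_mL * t_min)
= 0.95 / (0.18 * 1.5 * 30)
= 0.1173 FPU/mL

0.1173 FPU/mL


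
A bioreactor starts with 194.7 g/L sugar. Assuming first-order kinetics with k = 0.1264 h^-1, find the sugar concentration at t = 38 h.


S = S0 * exp(-k * t)
S = 194.7 * exp(-0.1264 * 38)
S = 1.5972 g/L

1.5972 g/L


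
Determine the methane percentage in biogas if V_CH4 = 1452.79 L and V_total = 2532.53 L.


CH4% = V_CH4 / V_total * 100
= 1452.79 / 2532.53 * 100
= 57.3652%

57.3652%


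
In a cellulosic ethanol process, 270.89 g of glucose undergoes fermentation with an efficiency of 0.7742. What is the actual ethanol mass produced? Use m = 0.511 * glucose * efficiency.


Actual ethanol: m = 0.511 * 270.89 * 0.7742
m = 107.1685 g

107.1685 g


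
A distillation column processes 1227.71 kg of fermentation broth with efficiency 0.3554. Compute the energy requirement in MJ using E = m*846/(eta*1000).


E = m * 846 / (eta * 1000)
= 1227.71 * 846 / (0.3554 * 1000)
= 2922.4611 MJ

2922.4611 MJ


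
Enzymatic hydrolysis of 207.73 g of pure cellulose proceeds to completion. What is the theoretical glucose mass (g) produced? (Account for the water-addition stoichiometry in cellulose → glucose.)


glucose = cellulose * 180/162
= 207.73 * 180/162
= 230.8111 g

230.8111 g


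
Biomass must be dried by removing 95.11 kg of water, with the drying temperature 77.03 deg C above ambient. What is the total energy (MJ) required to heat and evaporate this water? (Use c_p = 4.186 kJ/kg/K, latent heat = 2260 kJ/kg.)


E = m_water * (4.186 * dT + 2260) / 1000
= 95.11 * (4.186 * 77.03 + 2260) / 1000
= 245.6166 MJ

245.6166 MJ


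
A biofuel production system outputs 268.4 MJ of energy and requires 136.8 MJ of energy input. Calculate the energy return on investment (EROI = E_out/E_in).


EROI = E_out / E_in
= 268.4 / 136.8
= 1.9620

1.9620


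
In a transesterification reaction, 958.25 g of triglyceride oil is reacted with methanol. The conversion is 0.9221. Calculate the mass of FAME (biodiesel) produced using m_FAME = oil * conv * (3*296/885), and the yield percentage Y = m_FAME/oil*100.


m_FAME = oil * conv * (3 * 296 / 885) = oil * conv * (888/885)
= 958.25 * 0.9221 * 888 / 885
= 886.5976 g
Y = m_FAME / oil * 100 = conv * (888/885) * 100
= 0.9221 * 888 / 885 * 100
= 92.52%

886.5976 g FAME; Y = 92.52%


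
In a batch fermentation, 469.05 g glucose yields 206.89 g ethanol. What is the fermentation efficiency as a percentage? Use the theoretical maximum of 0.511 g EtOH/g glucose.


Fermentation efficiency = (actual / (0.511 * glucose)) * 100
= (206.89 / (0.511 * 469.05)) * 100
= 86.3176%

86.3176%


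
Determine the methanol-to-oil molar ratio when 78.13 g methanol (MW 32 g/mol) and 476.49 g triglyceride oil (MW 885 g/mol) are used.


Molar ratio = n_MeOH / n_oil = (MeOH/32) / (oil/885) = (MeOH * 885) / (32 * oil)
= (78.13 * 885) / (32 * 476.49)
= 4.5348

4.5348


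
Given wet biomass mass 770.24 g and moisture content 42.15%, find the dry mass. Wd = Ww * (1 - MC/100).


Wd = Ww * (1 - MC/100)
= 770.24 * (1 - 42.15/100)
= 445.5838 g

445.5838 g


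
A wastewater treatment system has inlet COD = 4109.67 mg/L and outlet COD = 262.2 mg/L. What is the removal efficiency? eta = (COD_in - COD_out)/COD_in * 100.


eta = (COD_in - COD_out) / COD_in * 100
= (4109.67 - 262.2) / 4109.67 * 100
= 93.6199%

93.6199%


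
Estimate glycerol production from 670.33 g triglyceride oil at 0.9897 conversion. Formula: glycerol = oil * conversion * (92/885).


glycerol = oil * conv * (92/885)
= 670.33 * 0.9897 * 92 / 885
= 68.9663 g

68.9663 g


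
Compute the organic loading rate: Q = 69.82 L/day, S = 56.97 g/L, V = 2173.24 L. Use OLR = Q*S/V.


OLR = Q * S / V
= 69.82 * 56.97 / 2173.24
= 1.8303 g/L/day

1.8303 g/L/day


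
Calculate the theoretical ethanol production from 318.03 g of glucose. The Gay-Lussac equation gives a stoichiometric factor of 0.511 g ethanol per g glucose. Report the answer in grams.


Theoretical ethanol yield: m_EtOH = 0.511 * m_glucose
m_EtOH = 0.511 * 318.03 = 162.5133 g

162.5133 g


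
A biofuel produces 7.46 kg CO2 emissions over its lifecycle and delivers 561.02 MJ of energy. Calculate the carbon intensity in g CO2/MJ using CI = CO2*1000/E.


CI = CO2 * 1000 / E
= 7.46 * 1000 / 561.02
= 13.2972 g CO2/MJ

13.2972 g CO2/MJ


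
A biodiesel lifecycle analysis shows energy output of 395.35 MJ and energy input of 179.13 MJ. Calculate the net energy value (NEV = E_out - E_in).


NEV = E_out - E_in
= 395.35 - 179.13
= 216.2200 MJ

216.2200 MJ


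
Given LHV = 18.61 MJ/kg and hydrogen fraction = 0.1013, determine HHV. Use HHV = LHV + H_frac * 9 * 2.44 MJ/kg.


HHV = LHV + H_frac * 9 * 2.44
= 18.61 + 0.1013 * 9 * 2.44
= 20.8345 MJ/kg

20.8345 MJ/kg


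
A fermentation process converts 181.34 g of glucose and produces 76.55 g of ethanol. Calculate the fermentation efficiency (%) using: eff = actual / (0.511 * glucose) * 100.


Fermentation efficiency = (actual / (0.511 * glucose)) * 100
= (76.55 / (0.511 * 181.34)) * 100
= 82.6096%

82.6096%


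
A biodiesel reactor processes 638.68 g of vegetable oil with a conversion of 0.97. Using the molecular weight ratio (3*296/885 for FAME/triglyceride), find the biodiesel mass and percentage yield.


m_FAME = oil * conv * (3 * 296 / 885) = oil * conv * (888/885)
= 638.68 * 0.97 * 888 / 885
= 621.6197 g
Y = m_FAME / oil * 100 = conv * (888/885) * 100
= 0.97 * 888 / 885 * 100
= 97.33%

621.6197 g FAME; Y = 97.33%


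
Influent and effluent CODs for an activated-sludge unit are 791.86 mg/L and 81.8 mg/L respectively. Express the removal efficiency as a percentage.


eta = (COD_in - COD_out) / COD_in * 100
= (791.86 - 81.8) / 791.86 * 100
= 89.6699%

89.6699%


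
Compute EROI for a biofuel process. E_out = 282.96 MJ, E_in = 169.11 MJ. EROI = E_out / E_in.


EROI = E_out / E_in
= 282.96 / 169.11
= 1.6732

1.6732


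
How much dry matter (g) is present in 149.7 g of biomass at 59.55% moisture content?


Wd = Ww * (1 - MC/100)
= 149.7 * (1 - 59.55/100)
= 60.5537 g

60.5537 g


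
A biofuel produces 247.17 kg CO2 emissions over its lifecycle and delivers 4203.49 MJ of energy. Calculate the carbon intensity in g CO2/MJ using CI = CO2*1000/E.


CI = CO2 * 1000 / E
= 247.17 * 1000 / 4203.49
= 58.8011 g CO2/MJ

58.8011 g CO2/MJ


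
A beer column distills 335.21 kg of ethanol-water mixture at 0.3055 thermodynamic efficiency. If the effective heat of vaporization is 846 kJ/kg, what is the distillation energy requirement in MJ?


E = m * 846 / (eta * 1000)
= 335.21 * 846 / (0.3055 * 1000)
= 928.2738 MJ

928.2738 MJ


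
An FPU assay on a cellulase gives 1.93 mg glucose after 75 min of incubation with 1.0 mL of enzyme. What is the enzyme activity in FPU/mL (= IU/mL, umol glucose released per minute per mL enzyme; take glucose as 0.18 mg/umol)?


Activity = glucose_mg / (0.18 mg/umol * V_mL * t_min)
= 1.93 / (0.18 * 1.0 * 75)
= 0.1430 FPU/mL

0.1430 FPU/mL


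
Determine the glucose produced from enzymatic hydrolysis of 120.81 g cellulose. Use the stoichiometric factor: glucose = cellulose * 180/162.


glucose = cellulose * 180/162
= 120.81 * 180/162
= 134.2333 g

134.2333 g


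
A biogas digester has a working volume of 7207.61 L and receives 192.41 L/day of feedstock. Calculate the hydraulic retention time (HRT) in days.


HRT = V / Q
= 7207.61 / 192.41
= 37.4596 days

37.4596 days


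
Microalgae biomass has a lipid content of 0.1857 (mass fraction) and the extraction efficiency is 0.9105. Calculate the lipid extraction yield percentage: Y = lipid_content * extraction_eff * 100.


Y = lipid_content * extraction_eff * 100
= 0.1857 * 0.9105 * 100
= 16.9080%

16.9080%


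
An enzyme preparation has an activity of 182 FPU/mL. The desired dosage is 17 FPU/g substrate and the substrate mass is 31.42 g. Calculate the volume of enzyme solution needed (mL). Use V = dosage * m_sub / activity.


V = dosage * m_sub / activity
V = 17 * 31.42 / 182
V = 2.9348 mL

2.9348 mL


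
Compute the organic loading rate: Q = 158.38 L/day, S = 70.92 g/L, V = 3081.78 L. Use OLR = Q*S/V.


OLR = Q * S / V
= 158.38 * 70.92 / 3081.78
= 3.6447 g/L/day

3.6447 g/L/day


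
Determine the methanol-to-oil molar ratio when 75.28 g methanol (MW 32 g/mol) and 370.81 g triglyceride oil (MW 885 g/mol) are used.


Molar ratio = n_MeOH / n_oil = (MeOH/32) / (oil/885) = (MeOH * 885) / (32 * oil)
= (75.28 * 885) / (32 * 370.81)
= 5.6146

5.6146


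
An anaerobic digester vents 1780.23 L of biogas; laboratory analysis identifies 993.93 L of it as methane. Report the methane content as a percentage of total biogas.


CH4% = V_CH4 / V_total * 100
= 993.93 / 1780.23 * 100
= 55.8315%

55.8315%


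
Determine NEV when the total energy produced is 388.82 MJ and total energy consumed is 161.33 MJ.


NEV = E_out - E_in
= 388.82 - 161.33
= 227.4900 MJ

227.4900 MJ


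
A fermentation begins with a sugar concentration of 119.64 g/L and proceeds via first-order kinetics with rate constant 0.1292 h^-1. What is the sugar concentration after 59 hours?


S = S0 * exp(-k * t)
S = 119.64 * exp(-0.1292 * 59)
S = 0.0585 g/L

0.0585 g/L


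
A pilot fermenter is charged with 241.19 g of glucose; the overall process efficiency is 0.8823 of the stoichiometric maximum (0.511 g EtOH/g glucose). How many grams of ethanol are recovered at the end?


Actual ethanol: m = 0.511 * 241.19 * 0.8823
m = 108.7418 g

108.7418 g


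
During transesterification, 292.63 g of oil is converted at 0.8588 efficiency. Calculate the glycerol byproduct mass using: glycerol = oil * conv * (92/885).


glycerol = oil * conv * (92/885)
= 292.63 * 0.8588 * 92 / 885
= 26.1249 g

26.1249 g


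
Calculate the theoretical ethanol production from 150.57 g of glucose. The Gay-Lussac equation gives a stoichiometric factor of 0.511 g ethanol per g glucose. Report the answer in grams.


Theoretical ethanol yield: m_EtOH = 0.511 * m_glucose
m_EtOH = 0.511 * 150.57 = 76.9413 g

76.9413 g


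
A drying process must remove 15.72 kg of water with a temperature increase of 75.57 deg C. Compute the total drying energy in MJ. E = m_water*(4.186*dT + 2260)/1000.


E = m_water * (4.186 * dT + 2260) / 1000
= 15.72 * (4.186 * 75.57 + 2260) / 1000
= 40.5000 MJ

40.5000 MJ


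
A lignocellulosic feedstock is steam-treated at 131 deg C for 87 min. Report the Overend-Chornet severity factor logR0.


logR0 = log10(t * exp((T - 100) / 14.75))
= log10(87 * exp((131 - 100) / 14.75))
= 2.8523

2.8523


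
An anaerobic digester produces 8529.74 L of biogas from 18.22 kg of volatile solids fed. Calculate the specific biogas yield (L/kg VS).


Y = V / VS
= 8529.74 / 18.22
= 468.1526 L/kg VS

468.1526 L/kg VS


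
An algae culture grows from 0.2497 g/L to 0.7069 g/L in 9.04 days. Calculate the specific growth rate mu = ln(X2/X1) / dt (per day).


mu = ln(X2/X1) / dt
= ln(0.7069/0.2497) / 9.04
= 0.1151 per day

0.1151 per day


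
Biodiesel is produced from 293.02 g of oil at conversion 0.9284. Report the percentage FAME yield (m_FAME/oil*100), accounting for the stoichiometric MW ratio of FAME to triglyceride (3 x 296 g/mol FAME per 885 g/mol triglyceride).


m_FAME = oil * conv * (3 * 296 / 885) = oil * conv * (888/885)
= 293.02 * 0.9284 * 888 / 885
= 272.9619 g
Y = m_FAME / oil * 100 = conv * (888/885) * 100
= 0.9284 * 888 / 885 * 100
= 93.15%

93.15%


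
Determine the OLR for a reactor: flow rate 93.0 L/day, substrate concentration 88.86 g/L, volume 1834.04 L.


OLR = Q * S / V
= 93.0 * 88.86 / 1834.04
= 4.5059 g/L/day

4.5059 g/L/day


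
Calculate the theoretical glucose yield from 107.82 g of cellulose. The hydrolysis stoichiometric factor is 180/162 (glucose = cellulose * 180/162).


glucose = cellulose * 180/162
= 107.82 * 180/162
= 119.8000 g

119.8000 g


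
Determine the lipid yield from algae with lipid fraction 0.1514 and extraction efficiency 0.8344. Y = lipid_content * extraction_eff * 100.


Y = lipid_content * extraction_eff * 100
= 0.1514 * 0.8344 * 100
= 12.6328%

12.6328%


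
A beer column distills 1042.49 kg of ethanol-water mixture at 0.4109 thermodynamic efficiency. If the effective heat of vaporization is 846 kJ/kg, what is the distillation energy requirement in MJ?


E = m * 846 / (eta * 1000)
= 1042.49 * 846 / (0.4109 * 1000)
= 2146.3776 MJ

2146.3776 MJ


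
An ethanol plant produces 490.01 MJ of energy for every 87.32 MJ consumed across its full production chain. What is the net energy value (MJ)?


NEV = E_out - E_in
= 490.01 - 87.32
= 402.6900 MJ

402.6900 MJ


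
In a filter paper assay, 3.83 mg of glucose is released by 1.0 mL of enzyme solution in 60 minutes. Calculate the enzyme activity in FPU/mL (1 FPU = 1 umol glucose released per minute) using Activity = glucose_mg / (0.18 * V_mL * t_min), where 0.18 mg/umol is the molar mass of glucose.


Activity = glucose_mg / (0.18 mg/umol * V_mL * t_min)
= 3.83 / (0.18 * 1.0 * 60)
= 0.3546 FPU/mL

0.3546 FPU/mL


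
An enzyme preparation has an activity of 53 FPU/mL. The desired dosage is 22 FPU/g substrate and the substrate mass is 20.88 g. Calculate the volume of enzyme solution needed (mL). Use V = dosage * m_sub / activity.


V = dosage * m_sub / activity
V = 22 * 20.88 / 53
V = 8.6672 mL

8.6672 mL


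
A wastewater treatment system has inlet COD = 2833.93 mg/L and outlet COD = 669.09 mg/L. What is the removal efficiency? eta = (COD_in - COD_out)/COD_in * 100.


eta = (COD_in - COD_out) / COD_in * 100
= (2833.93 - 669.09) / 2833.93 * 100
= 76.3900%

76.3900%


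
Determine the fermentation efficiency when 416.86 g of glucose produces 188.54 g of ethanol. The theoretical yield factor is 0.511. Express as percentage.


Fermentation efficiency = (actual / (0.511 * glucose)) * 100
= (188.54 / (0.511 * 416.86)) * 100
= 88.5100%

88.5100%


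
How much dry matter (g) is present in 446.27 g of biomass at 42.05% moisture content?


Wd = Ww * (1 - MC/100)
= 446.27 * (1 - 42.05/100)
= 258.6135 g

258.6135 g


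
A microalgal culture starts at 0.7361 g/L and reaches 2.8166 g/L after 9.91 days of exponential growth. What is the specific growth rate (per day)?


mu = ln(X2/X1) / dt
= ln(2.8166/0.7361) / 9.91
= 0.1354 per day

0.1354 per day


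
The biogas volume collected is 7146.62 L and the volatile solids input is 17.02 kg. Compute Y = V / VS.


Y = V / VS
= 7146.62 / 17.02
= 419.8954 L/kg VS

419.8954 L/kg VS


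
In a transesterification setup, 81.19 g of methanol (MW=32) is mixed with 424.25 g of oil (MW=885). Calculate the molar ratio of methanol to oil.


Molar ratio = n_MeOH / n_oil = (MeOH/32) / (oil/885) = (MeOH * 885) / (32 * oil)
= (81.19 * 885) / (32 * 424.25)
= 5.2927

5.2927


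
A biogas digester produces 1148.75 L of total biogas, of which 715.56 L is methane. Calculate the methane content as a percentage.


CH4% = V_CH4 / V_total * 100
= 715.56 / 1148.75 * 100
= 62.2903%

62.2903%


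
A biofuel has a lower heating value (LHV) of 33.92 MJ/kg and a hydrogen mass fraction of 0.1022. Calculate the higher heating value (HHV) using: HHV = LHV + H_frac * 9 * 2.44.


HHV = LHV + H_frac * 9 * 2.44
= 33.92 + 0.1022 * 9 * 2.44
= 36.1643 MJ/kg

36.1643 MJ/kg


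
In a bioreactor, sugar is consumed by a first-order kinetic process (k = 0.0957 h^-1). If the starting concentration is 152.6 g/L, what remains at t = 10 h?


S = S0 * exp(-k * t)
S = 152.6 * exp(-0.0957 * 10)
S = 58.6050 g/L

58.6050 g/L


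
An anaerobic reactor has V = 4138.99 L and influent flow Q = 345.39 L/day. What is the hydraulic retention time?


HRT = V / Q
= 4138.99 / 345.39
= 11.9835 days

11.9835 days


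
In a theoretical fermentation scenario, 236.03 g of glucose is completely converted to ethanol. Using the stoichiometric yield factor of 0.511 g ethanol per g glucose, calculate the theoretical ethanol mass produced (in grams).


Theoretical ethanol yield: m_EtOH = 0.511 * m_glucose
m_EtOH = 0.511 * 236.03 = 120.6113 g

120.6113 g


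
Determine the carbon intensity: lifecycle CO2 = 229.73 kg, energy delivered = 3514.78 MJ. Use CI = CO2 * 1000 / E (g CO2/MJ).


CI = CO2 * 1000 / E
= 229.73 * 1000 / 3514.78
= 65.3611 g CO2/MJ

65.3611 g CO2/MJ


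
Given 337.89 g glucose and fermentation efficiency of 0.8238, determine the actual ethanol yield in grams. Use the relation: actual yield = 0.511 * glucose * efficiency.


Actual ethanol: m = 0.511 * 337.89 * 0.8238
m = 142.2388 g

142.2388 g


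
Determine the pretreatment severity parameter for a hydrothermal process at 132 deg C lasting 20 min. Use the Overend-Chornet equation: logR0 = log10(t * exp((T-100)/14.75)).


logR0 = log10(t * exp((T - 100) / 14.75))
= log10(20 * exp((132 - 100) / 14.75))
= 2.2432

2.2432


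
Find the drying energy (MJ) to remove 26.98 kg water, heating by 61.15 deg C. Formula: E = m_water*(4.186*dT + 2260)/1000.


E = m_water * (4.186 * dT + 2260) / 1000
= 26.98 * (4.186 * 61.15 + 2260) / 1000
= 67.8810 MJ

67.8810 MJ


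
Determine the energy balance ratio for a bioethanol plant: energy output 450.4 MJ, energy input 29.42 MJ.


EROI = E_out / E_in
= 450.4 / 29.42
= 15.3093

15.3093


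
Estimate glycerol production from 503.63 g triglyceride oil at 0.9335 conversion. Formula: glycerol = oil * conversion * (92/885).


glycerol = oil * conv * (92/885)
= 503.63 * 0.9335 * 92 / 885
= 48.8732 g

48.8732 g


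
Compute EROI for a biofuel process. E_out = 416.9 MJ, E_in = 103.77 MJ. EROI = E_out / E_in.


EROI = E_out / E_in
= 416.9 / 103.77
= 4.0175

4.0175


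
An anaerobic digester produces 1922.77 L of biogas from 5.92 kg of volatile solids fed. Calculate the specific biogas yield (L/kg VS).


Y = V / VS
= 1922.77 / 5.92
= 324.7922 L/kg VS

324.7922 L/kg VS


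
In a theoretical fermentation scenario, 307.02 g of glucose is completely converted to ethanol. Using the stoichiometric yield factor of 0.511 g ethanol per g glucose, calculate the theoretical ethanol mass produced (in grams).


Theoretical ethanol yield: m_EtOH = 0.511 * m_glucose
m_EtOH = 0.511 * 307.02 = 156.8872 g

156.8872 g


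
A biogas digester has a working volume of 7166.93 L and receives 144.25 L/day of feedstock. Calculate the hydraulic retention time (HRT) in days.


HRT = V / Q
= 7166.93 / 144.25
= 49.6841 days

49.6841 days


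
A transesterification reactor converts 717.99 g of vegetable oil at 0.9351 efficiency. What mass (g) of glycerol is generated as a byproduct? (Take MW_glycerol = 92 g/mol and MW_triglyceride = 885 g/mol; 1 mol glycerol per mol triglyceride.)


glycerol = oil * conv * (92/885)
= 717.99 * 0.9351 * 92 / 885
= 69.7945 g

69.7945 g


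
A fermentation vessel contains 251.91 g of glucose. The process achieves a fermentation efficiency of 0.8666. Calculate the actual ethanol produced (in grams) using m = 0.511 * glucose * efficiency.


Actual ethanol: m = 0.511 * 251.91 * 0.8666
m = 111.5540 g

111.5540 g


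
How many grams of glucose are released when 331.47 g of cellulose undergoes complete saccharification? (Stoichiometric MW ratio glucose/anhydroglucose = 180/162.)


glucose = cellulose * 180/162
= 331.47 * 180/162
= 368.3000 g

368.3000 g


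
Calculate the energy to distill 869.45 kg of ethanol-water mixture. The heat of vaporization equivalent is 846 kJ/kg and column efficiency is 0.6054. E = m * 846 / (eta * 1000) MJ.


E = m * 846 / (eta * 1000)
= 869.45 * 846 / (0.6054 * 1000)
= 1214.9896 MJ

1214.9896 MJ


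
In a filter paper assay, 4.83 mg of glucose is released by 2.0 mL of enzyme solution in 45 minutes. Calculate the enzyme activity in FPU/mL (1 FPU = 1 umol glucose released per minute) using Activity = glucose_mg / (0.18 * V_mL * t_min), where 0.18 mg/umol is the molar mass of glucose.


Activity = glucose_mg / (0.18 mg/umol * V_mL * t_min)
= 4.83 / (0.18 * 2.0 * 45)
= 0.2981 FPU/mL

0.2981 FPU/mL


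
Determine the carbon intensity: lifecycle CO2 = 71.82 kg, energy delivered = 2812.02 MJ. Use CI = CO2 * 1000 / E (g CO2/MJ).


CI = CO2 * 1000 / E
= 71.82 * 1000 / 2812.02
= 25.5404 g CO2/MJ

25.5404 g CO2/MJ
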